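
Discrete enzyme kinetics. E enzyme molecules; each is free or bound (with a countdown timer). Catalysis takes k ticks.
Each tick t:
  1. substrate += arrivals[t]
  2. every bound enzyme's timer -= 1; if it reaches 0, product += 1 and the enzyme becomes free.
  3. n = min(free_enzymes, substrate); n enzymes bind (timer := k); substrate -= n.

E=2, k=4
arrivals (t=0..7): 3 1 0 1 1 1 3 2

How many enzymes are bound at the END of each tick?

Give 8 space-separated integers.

Answer: 2 2 2 2 2 2 2 2

Derivation:
t=0: arr=3 -> substrate=1 bound=2 product=0
t=1: arr=1 -> substrate=2 bound=2 product=0
t=2: arr=0 -> substrate=2 bound=2 product=0
t=3: arr=1 -> substrate=3 bound=2 product=0
t=4: arr=1 -> substrate=2 bound=2 product=2
t=5: arr=1 -> substrate=3 bound=2 product=2
t=6: arr=3 -> substrate=6 bound=2 product=2
t=7: arr=2 -> substrate=8 bound=2 product=2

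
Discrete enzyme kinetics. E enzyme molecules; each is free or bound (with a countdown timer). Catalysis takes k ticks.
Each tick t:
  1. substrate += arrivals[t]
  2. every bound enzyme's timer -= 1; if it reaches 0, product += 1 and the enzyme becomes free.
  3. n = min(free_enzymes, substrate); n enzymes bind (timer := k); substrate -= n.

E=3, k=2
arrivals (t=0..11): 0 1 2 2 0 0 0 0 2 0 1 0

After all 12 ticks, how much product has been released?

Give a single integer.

t=0: arr=0 -> substrate=0 bound=0 product=0
t=1: arr=1 -> substrate=0 bound=1 product=0
t=2: arr=2 -> substrate=0 bound=3 product=0
t=3: arr=2 -> substrate=1 bound=3 product=1
t=4: arr=0 -> substrate=0 bound=2 product=3
t=5: arr=0 -> substrate=0 bound=1 product=4
t=6: arr=0 -> substrate=0 bound=0 product=5
t=7: arr=0 -> substrate=0 bound=0 product=5
t=8: arr=2 -> substrate=0 bound=2 product=5
t=9: arr=0 -> substrate=0 bound=2 product=5
t=10: arr=1 -> substrate=0 bound=1 product=7
t=11: arr=0 -> substrate=0 bound=1 product=7

Answer: 7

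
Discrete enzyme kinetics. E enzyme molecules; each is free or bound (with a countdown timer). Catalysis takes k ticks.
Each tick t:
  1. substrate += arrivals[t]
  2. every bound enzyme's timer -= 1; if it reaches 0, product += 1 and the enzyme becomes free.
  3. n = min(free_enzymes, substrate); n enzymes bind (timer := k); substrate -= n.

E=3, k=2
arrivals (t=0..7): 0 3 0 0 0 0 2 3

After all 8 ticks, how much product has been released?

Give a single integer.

t=0: arr=0 -> substrate=0 bound=0 product=0
t=1: arr=3 -> substrate=0 bound=3 product=0
t=2: arr=0 -> substrate=0 bound=3 product=0
t=3: arr=0 -> substrate=0 bound=0 product=3
t=4: arr=0 -> substrate=0 bound=0 product=3
t=5: arr=0 -> substrate=0 bound=0 product=3
t=6: arr=2 -> substrate=0 bound=2 product=3
t=7: arr=3 -> substrate=2 bound=3 product=3

Answer: 3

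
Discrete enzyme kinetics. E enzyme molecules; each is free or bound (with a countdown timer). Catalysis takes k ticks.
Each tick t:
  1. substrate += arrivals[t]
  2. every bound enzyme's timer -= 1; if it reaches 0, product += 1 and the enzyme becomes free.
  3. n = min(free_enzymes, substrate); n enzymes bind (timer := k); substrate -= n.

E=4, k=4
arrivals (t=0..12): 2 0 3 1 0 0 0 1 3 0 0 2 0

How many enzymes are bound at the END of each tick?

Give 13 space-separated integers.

Answer: 2 2 4 4 4 4 2 3 4 4 4 4 2

Derivation:
t=0: arr=2 -> substrate=0 bound=2 product=0
t=1: arr=0 -> substrate=0 bound=2 product=0
t=2: arr=3 -> substrate=1 bound=4 product=0
t=3: arr=1 -> substrate=2 bound=4 product=0
t=4: arr=0 -> substrate=0 bound=4 product=2
t=5: arr=0 -> substrate=0 bound=4 product=2
t=6: arr=0 -> substrate=0 bound=2 product=4
t=7: arr=1 -> substrate=0 bound=3 product=4
t=8: arr=3 -> substrate=0 bound=4 product=6
t=9: arr=0 -> substrate=0 bound=4 product=6
t=10: arr=0 -> substrate=0 bound=4 product=6
t=11: arr=2 -> substrate=1 bound=4 product=7
t=12: arr=0 -> substrate=0 bound=2 product=10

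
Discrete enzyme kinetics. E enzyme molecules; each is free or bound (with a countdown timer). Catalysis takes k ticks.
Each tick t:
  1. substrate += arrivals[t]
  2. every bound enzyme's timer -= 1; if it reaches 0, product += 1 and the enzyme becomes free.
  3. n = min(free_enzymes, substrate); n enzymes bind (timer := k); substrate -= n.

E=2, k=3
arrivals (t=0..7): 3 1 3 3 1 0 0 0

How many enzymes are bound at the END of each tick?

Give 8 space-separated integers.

t=0: arr=3 -> substrate=1 bound=2 product=0
t=1: arr=1 -> substrate=2 bound=2 product=0
t=2: arr=3 -> substrate=5 bound=2 product=0
t=3: arr=3 -> substrate=6 bound=2 product=2
t=4: arr=1 -> substrate=7 bound=2 product=2
t=5: arr=0 -> substrate=7 bound=2 product=2
t=6: arr=0 -> substrate=5 bound=2 product=4
t=7: arr=0 -> substrate=5 bound=2 product=4

Answer: 2 2 2 2 2 2 2 2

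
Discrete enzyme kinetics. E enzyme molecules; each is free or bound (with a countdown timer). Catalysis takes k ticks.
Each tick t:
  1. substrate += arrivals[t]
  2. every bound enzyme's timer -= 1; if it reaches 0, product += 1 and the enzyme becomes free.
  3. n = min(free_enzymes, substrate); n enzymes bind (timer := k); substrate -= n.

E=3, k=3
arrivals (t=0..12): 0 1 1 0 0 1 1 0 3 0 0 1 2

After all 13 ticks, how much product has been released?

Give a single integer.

Answer: 7

Derivation:
t=0: arr=0 -> substrate=0 bound=0 product=0
t=1: arr=1 -> substrate=0 bound=1 product=0
t=2: arr=1 -> substrate=0 bound=2 product=0
t=3: arr=0 -> substrate=0 bound=2 product=0
t=4: arr=0 -> substrate=0 bound=1 product=1
t=5: arr=1 -> substrate=0 bound=1 product=2
t=6: arr=1 -> substrate=0 bound=2 product=2
t=7: arr=0 -> substrate=0 bound=2 product=2
t=8: arr=3 -> substrate=1 bound=3 product=3
t=9: arr=0 -> substrate=0 bound=3 product=4
t=10: arr=0 -> substrate=0 bound=3 product=4
t=11: arr=1 -> substrate=0 bound=2 product=6
t=12: arr=2 -> substrate=0 bound=3 product=7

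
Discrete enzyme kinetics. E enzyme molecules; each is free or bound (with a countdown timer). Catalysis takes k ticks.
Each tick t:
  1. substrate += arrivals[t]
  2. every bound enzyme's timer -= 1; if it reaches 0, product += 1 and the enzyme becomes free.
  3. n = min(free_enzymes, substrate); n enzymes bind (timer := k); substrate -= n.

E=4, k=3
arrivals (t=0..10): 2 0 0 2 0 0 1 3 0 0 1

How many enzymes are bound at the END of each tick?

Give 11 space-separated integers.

t=0: arr=2 -> substrate=0 bound=2 product=0
t=1: arr=0 -> substrate=0 bound=2 product=0
t=2: arr=0 -> substrate=0 bound=2 product=0
t=3: arr=2 -> substrate=0 bound=2 product=2
t=4: arr=0 -> substrate=0 bound=2 product=2
t=5: arr=0 -> substrate=0 bound=2 product=2
t=6: arr=1 -> substrate=0 bound=1 product=4
t=7: arr=3 -> substrate=0 bound=4 product=4
t=8: arr=0 -> substrate=0 bound=4 product=4
t=9: arr=0 -> substrate=0 bound=3 product=5
t=10: arr=1 -> substrate=0 bound=1 product=8

Answer: 2 2 2 2 2 2 1 4 4 3 1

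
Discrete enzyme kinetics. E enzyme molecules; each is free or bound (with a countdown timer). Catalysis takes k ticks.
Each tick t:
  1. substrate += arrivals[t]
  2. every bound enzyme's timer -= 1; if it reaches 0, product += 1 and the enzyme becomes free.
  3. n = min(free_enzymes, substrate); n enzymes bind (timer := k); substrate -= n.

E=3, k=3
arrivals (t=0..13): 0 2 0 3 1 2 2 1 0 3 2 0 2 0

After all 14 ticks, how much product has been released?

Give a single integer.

Answer: 11

Derivation:
t=0: arr=0 -> substrate=0 bound=0 product=0
t=1: arr=2 -> substrate=0 bound=2 product=0
t=2: arr=0 -> substrate=0 bound=2 product=0
t=3: arr=3 -> substrate=2 bound=3 product=0
t=4: arr=1 -> substrate=1 bound=3 product=2
t=5: arr=2 -> substrate=3 bound=3 product=2
t=6: arr=2 -> substrate=4 bound=3 product=3
t=7: arr=1 -> substrate=3 bound=3 product=5
t=8: arr=0 -> substrate=3 bound=3 product=5
t=9: arr=3 -> substrate=5 bound=3 product=6
t=10: arr=2 -> substrate=5 bound=3 product=8
t=11: arr=0 -> substrate=5 bound=3 product=8
t=12: arr=2 -> substrate=6 bound=3 product=9
t=13: arr=0 -> substrate=4 bound=3 product=11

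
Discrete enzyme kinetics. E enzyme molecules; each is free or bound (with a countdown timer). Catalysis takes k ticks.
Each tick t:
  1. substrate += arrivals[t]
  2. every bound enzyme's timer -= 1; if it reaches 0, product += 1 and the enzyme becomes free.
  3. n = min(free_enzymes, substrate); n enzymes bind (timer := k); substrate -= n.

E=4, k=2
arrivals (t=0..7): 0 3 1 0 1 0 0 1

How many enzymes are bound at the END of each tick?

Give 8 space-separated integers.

t=0: arr=0 -> substrate=0 bound=0 product=0
t=1: arr=3 -> substrate=0 bound=3 product=0
t=2: arr=1 -> substrate=0 bound=4 product=0
t=3: arr=0 -> substrate=0 bound=1 product=3
t=4: arr=1 -> substrate=0 bound=1 product=4
t=5: arr=0 -> substrate=0 bound=1 product=4
t=6: arr=0 -> substrate=0 bound=0 product=5
t=7: arr=1 -> substrate=0 bound=1 product=5

Answer: 0 3 4 1 1 1 0 1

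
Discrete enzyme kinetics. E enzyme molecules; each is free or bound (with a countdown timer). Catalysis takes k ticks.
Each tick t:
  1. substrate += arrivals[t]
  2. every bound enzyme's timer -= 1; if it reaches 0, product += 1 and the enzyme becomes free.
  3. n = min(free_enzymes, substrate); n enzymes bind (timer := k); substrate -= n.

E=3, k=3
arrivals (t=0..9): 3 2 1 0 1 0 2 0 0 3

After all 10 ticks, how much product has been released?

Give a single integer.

Answer: 9

Derivation:
t=0: arr=3 -> substrate=0 bound=3 product=0
t=1: arr=2 -> substrate=2 bound=3 product=0
t=2: arr=1 -> substrate=3 bound=3 product=0
t=3: arr=0 -> substrate=0 bound=3 product=3
t=4: arr=1 -> substrate=1 bound=3 product=3
t=5: arr=0 -> substrate=1 bound=3 product=3
t=6: arr=2 -> substrate=0 bound=3 product=6
t=7: arr=0 -> substrate=0 bound=3 product=6
t=8: arr=0 -> substrate=0 bound=3 product=6
t=9: arr=3 -> substrate=0 bound=3 product=9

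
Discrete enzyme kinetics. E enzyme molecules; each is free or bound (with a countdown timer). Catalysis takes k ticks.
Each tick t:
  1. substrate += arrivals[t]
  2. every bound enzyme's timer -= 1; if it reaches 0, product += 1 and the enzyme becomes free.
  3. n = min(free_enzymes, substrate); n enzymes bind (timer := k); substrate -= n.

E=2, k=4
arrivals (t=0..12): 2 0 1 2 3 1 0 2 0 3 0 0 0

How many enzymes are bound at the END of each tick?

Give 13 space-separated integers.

t=0: arr=2 -> substrate=0 bound=2 product=0
t=1: arr=0 -> substrate=0 bound=2 product=0
t=2: arr=1 -> substrate=1 bound=2 product=0
t=3: arr=2 -> substrate=3 bound=2 product=0
t=4: arr=3 -> substrate=4 bound=2 product=2
t=5: arr=1 -> substrate=5 bound=2 product=2
t=6: arr=0 -> substrate=5 bound=2 product=2
t=7: arr=2 -> substrate=7 bound=2 product=2
t=8: arr=0 -> substrate=5 bound=2 product=4
t=9: arr=3 -> substrate=8 bound=2 product=4
t=10: arr=0 -> substrate=8 bound=2 product=4
t=11: arr=0 -> substrate=8 bound=2 product=4
t=12: arr=0 -> substrate=6 bound=2 product=6

Answer: 2 2 2 2 2 2 2 2 2 2 2 2 2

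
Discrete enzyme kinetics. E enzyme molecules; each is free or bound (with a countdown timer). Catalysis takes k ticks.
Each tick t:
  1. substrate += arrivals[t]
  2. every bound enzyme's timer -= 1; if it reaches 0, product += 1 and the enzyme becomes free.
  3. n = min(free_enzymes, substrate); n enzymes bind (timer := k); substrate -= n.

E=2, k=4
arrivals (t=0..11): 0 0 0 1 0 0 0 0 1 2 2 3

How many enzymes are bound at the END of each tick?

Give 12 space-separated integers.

Answer: 0 0 0 1 1 1 1 0 1 2 2 2

Derivation:
t=0: arr=0 -> substrate=0 bound=0 product=0
t=1: arr=0 -> substrate=0 bound=0 product=0
t=2: arr=0 -> substrate=0 bound=0 product=0
t=3: arr=1 -> substrate=0 bound=1 product=0
t=4: arr=0 -> substrate=0 bound=1 product=0
t=5: arr=0 -> substrate=0 bound=1 product=0
t=6: arr=0 -> substrate=0 bound=1 product=0
t=7: arr=0 -> substrate=0 bound=0 product=1
t=8: arr=1 -> substrate=0 bound=1 product=1
t=9: arr=2 -> substrate=1 bound=2 product=1
t=10: arr=2 -> substrate=3 bound=2 product=1
t=11: arr=3 -> substrate=6 bound=2 product=1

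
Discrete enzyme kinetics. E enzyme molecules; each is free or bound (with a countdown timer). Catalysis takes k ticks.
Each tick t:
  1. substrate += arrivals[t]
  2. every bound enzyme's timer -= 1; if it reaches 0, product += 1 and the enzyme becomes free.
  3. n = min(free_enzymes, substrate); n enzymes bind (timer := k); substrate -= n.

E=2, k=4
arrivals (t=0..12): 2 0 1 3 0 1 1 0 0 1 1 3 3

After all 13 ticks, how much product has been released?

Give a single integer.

t=0: arr=2 -> substrate=0 bound=2 product=0
t=1: arr=0 -> substrate=0 bound=2 product=0
t=2: arr=1 -> substrate=1 bound=2 product=0
t=3: arr=3 -> substrate=4 bound=2 product=0
t=4: arr=0 -> substrate=2 bound=2 product=2
t=5: arr=1 -> substrate=3 bound=2 product=2
t=6: arr=1 -> substrate=4 bound=2 product=2
t=7: arr=0 -> substrate=4 bound=2 product=2
t=8: arr=0 -> substrate=2 bound=2 product=4
t=9: arr=1 -> substrate=3 bound=2 product=4
t=10: arr=1 -> substrate=4 bound=2 product=4
t=11: arr=3 -> substrate=7 bound=2 product=4
t=12: arr=3 -> substrate=8 bound=2 product=6

Answer: 6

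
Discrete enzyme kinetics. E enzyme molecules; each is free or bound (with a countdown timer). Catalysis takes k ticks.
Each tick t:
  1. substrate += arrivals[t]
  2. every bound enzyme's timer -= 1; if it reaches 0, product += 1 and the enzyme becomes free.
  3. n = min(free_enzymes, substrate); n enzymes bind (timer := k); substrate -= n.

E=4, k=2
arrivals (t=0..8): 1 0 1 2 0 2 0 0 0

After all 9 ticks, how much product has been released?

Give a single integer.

t=0: arr=1 -> substrate=0 bound=1 product=0
t=1: arr=0 -> substrate=0 bound=1 product=0
t=2: arr=1 -> substrate=0 bound=1 product=1
t=3: arr=2 -> substrate=0 bound=3 product=1
t=4: arr=0 -> substrate=0 bound=2 product=2
t=5: arr=2 -> substrate=0 bound=2 product=4
t=6: arr=0 -> substrate=0 bound=2 product=4
t=7: arr=0 -> substrate=0 bound=0 product=6
t=8: arr=0 -> substrate=0 bound=0 product=6

Answer: 6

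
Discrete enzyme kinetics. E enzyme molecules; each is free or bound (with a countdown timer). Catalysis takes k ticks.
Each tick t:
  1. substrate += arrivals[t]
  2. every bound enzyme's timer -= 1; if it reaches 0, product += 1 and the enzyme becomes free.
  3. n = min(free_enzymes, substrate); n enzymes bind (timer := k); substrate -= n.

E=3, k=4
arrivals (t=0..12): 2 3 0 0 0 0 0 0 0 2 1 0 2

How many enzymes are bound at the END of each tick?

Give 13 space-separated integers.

Answer: 2 3 3 3 3 2 2 2 0 2 3 3 3

Derivation:
t=0: arr=2 -> substrate=0 bound=2 product=0
t=1: arr=3 -> substrate=2 bound=3 product=0
t=2: arr=0 -> substrate=2 bound=3 product=0
t=3: arr=0 -> substrate=2 bound=3 product=0
t=4: arr=0 -> substrate=0 bound=3 product=2
t=5: arr=0 -> substrate=0 bound=2 product=3
t=6: arr=0 -> substrate=0 bound=2 product=3
t=7: arr=0 -> substrate=0 bound=2 product=3
t=8: arr=0 -> substrate=0 bound=0 product=5
t=9: arr=2 -> substrate=0 bound=2 product=5
t=10: arr=1 -> substrate=0 bound=3 product=5
t=11: arr=0 -> substrate=0 bound=3 product=5
t=12: arr=2 -> substrate=2 bound=3 product=5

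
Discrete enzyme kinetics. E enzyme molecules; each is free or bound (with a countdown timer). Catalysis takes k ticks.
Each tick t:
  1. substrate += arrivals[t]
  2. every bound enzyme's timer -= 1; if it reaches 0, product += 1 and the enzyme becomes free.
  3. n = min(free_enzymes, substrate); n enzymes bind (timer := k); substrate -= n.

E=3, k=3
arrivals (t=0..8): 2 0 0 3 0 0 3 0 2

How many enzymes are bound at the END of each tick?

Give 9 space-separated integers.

t=0: arr=2 -> substrate=0 bound=2 product=0
t=1: arr=0 -> substrate=0 bound=2 product=0
t=2: arr=0 -> substrate=0 bound=2 product=0
t=3: arr=3 -> substrate=0 bound=3 product=2
t=4: arr=0 -> substrate=0 bound=3 product=2
t=5: arr=0 -> substrate=0 bound=3 product=2
t=6: arr=3 -> substrate=0 bound=3 product=5
t=7: arr=0 -> substrate=0 bound=3 product=5
t=8: arr=2 -> substrate=2 bound=3 product=5

Answer: 2 2 2 3 3 3 3 3 3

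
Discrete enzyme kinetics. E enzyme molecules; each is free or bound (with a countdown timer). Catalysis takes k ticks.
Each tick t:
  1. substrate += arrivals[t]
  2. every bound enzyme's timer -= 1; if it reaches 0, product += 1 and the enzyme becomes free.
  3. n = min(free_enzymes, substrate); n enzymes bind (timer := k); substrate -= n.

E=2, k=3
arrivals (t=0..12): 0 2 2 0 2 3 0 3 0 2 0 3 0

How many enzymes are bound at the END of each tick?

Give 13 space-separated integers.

t=0: arr=0 -> substrate=0 bound=0 product=0
t=1: arr=2 -> substrate=0 bound=2 product=0
t=2: arr=2 -> substrate=2 bound=2 product=0
t=3: arr=0 -> substrate=2 bound=2 product=0
t=4: arr=2 -> substrate=2 bound=2 product=2
t=5: arr=3 -> substrate=5 bound=2 product=2
t=6: arr=0 -> substrate=5 bound=2 product=2
t=7: arr=3 -> substrate=6 bound=2 product=4
t=8: arr=0 -> substrate=6 bound=2 product=4
t=9: arr=2 -> substrate=8 bound=2 product=4
t=10: arr=0 -> substrate=6 bound=2 product=6
t=11: arr=3 -> substrate=9 bound=2 product=6
t=12: arr=0 -> substrate=9 bound=2 product=6

Answer: 0 2 2 2 2 2 2 2 2 2 2 2 2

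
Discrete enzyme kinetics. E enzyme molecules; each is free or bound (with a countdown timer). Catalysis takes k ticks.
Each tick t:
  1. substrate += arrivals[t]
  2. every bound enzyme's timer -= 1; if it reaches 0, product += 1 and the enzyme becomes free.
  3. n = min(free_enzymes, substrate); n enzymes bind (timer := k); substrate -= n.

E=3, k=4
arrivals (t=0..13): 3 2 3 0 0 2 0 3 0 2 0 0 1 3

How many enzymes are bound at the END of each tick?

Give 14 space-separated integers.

t=0: arr=3 -> substrate=0 bound=3 product=0
t=1: arr=2 -> substrate=2 bound=3 product=0
t=2: arr=3 -> substrate=5 bound=3 product=0
t=3: arr=0 -> substrate=5 bound=3 product=0
t=4: arr=0 -> substrate=2 bound=3 product=3
t=5: arr=2 -> substrate=4 bound=3 product=3
t=6: arr=0 -> substrate=4 bound=3 product=3
t=7: arr=3 -> substrate=7 bound=3 product=3
t=8: arr=0 -> substrate=4 bound=3 product=6
t=9: arr=2 -> substrate=6 bound=3 product=6
t=10: arr=0 -> substrate=6 bound=3 product=6
t=11: arr=0 -> substrate=6 bound=3 product=6
t=12: arr=1 -> substrate=4 bound=3 product=9
t=13: arr=3 -> substrate=7 bound=3 product=9

Answer: 3 3 3 3 3 3 3 3 3 3 3 3 3 3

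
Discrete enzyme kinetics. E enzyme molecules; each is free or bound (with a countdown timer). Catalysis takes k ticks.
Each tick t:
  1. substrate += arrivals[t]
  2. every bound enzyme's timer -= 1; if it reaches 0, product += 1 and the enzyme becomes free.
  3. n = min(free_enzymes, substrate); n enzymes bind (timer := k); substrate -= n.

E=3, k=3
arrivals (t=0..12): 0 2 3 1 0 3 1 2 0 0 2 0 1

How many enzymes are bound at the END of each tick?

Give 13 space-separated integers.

Answer: 0 2 3 3 3 3 3 3 3 3 3 3 3

Derivation:
t=0: arr=0 -> substrate=0 bound=0 product=0
t=1: arr=2 -> substrate=0 bound=2 product=0
t=2: arr=3 -> substrate=2 bound=3 product=0
t=3: arr=1 -> substrate=3 bound=3 product=0
t=4: arr=0 -> substrate=1 bound=3 product=2
t=5: arr=3 -> substrate=3 bound=3 product=3
t=6: arr=1 -> substrate=4 bound=3 product=3
t=7: arr=2 -> substrate=4 bound=3 product=5
t=8: arr=0 -> substrate=3 bound=3 product=6
t=9: arr=0 -> substrate=3 bound=3 product=6
t=10: arr=2 -> substrate=3 bound=3 product=8
t=11: arr=0 -> substrate=2 bound=3 product=9
t=12: arr=1 -> substrate=3 bound=3 product=9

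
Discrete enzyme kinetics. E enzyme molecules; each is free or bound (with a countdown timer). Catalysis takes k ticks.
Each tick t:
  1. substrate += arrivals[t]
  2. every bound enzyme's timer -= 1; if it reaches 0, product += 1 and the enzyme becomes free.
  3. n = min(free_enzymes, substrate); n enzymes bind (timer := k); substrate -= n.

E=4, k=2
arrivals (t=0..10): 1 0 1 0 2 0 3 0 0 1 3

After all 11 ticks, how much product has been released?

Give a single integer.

t=0: arr=1 -> substrate=0 bound=1 product=0
t=1: arr=0 -> substrate=0 bound=1 product=0
t=2: arr=1 -> substrate=0 bound=1 product=1
t=3: arr=0 -> substrate=0 bound=1 product=1
t=4: arr=2 -> substrate=0 bound=2 product=2
t=5: arr=0 -> substrate=0 bound=2 product=2
t=6: arr=3 -> substrate=0 bound=3 product=4
t=7: arr=0 -> substrate=0 bound=3 product=4
t=8: arr=0 -> substrate=0 bound=0 product=7
t=9: arr=1 -> substrate=0 bound=1 product=7
t=10: arr=3 -> substrate=0 bound=4 product=7

Answer: 7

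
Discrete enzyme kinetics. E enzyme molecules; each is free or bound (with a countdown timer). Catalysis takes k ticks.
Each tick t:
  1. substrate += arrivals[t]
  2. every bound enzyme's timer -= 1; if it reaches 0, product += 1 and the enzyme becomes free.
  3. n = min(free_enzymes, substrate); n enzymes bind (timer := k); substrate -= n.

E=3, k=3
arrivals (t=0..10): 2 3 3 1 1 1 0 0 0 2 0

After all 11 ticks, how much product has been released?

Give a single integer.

Answer: 9

Derivation:
t=0: arr=2 -> substrate=0 bound=2 product=0
t=1: arr=3 -> substrate=2 bound=3 product=0
t=2: arr=3 -> substrate=5 bound=3 product=0
t=3: arr=1 -> substrate=4 bound=3 product=2
t=4: arr=1 -> substrate=4 bound=3 product=3
t=5: arr=1 -> substrate=5 bound=3 product=3
t=6: arr=0 -> substrate=3 bound=3 product=5
t=7: arr=0 -> substrate=2 bound=3 product=6
t=8: arr=0 -> substrate=2 bound=3 product=6
t=9: arr=2 -> substrate=2 bound=3 product=8
t=10: arr=0 -> substrate=1 bound=3 product=9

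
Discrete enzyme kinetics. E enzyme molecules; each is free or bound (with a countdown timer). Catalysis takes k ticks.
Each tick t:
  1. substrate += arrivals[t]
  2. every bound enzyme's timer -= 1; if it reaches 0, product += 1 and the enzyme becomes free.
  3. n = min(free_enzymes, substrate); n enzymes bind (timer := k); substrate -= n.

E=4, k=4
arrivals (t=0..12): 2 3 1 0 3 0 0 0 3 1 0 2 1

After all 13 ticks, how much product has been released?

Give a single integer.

t=0: arr=2 -> substrate=0 bound=2 product=0
t=1: arr=3 -> substrate=1 bound=4 product=0
t=2: arr=1 -> substrate=2 bound=4 product=0
t=3: arr=0 -> substrate=2 bound=4 product=0
t=4: arr=3 -> substrate=3 bound=4 product=2
t=5: arr=0 -> substrate=1 bound=4 product=4
t=6: arr=0 -> substrate=1 bound=4 product=4
t=7: arr=0 -> substrate=1 bound=4 product=4
t=8: arr=3 -> substrate=2 bound=4 product=6
t=9: arr=1 -> substrate=1 bound=4 product=8
t=10: arr=0 -> substrate=1 bound=4 product=8
t=11: arr=2 -> substrate=3 bound=4 product=8
t=12: arr=1 -> substrate=2 bound=4 product=10

Answer: 10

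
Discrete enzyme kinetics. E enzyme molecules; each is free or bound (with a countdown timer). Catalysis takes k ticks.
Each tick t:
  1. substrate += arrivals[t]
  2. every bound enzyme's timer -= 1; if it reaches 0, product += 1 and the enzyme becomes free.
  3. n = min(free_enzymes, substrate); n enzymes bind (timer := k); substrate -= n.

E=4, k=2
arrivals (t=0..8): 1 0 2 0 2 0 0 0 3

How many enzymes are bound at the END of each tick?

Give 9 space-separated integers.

t=0: arr=1 -> substrate=0 bound=1 product=0
t=1: arr=0 -> substrate=0 bound=1 product=0
t=2: arr=2 -> substrate=0 bound=2 product=1
t=3: arr=0 -> substrate=0 bound=2 product=1
t=4: arr=2 -> substrate=0 bound=2 product=3
t=5: arr=0 -> substrate=0 bound=2 product=3
t=6: arr=0 -> substrate=0 bound=0 product=5
t=7: arr=0 -> substrate=0 bound=0 product=5
t=8: arr=3 -> substrate=0 bound=3 product=5

Answer: 1 1 2 2 2 2 0 0 3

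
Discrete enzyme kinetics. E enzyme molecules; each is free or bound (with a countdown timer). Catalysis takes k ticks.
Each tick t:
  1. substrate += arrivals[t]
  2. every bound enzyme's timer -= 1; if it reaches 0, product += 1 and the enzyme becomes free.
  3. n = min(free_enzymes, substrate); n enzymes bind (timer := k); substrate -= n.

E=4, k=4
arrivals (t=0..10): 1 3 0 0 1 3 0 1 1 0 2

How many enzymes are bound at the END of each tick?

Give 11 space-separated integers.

Answer: 1 4 4 4 4 4 4 4 4 2 4

Derivation:
t=0: arr=1 -> substrate=0 bound=1 product=0
t=1: arr=3 -> substrate=0 bound=4 product=0
t=2: arr=0 -> substrate=0 bound=4 product=0
t=3: arr=0 -> substrate=0 bound=4 product=0
t=4: arr=1 -> substrate=0 bound=4 product=1
t=5: arr=3 -> substrate=0 bound=4 product=4
t=6: arr=0 -> substrate=0 bound=4 product=4
t=7: arr=1 -> substrate=1 bound=4 product=4
t=8: arr=1 -> substrate=1 bound=4 product=5
t=9: arr=0 -> substrate=0 bound=2 product=8
t=10: arr=2 -> substrate=0 bound=4 product=8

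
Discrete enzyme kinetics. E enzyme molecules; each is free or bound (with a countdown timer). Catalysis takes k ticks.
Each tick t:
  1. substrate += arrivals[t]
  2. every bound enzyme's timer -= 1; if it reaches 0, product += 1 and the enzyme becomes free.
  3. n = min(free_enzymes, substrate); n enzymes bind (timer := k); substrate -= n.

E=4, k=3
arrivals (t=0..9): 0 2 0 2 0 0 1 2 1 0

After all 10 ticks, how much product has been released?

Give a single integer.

t=0: arr=0 -> substrate=0 bound=0 product=0
t=1: arr=2 -> substrate=0 bound=2 product=0
t=2: arr=0 -> substrate=0 bound=2 product=0
t=3: arr=2 -> substrate=0 bound=4 product=0
t=4: arr=0 -> substrate=0 bound=2 product=2
t=5: arr=0 -> substrate=0 bound=2 product=2
t=6: arr=1 -> substrate=0 bound=1 product=4
t=7: arr=2 -> substrate=0 bound=3 product=4
t=8: arr=1 -> substrate=0 bound=4 product=4
t=9: arr=0 -> substrate=0 bound=3 product=5

Answer: 5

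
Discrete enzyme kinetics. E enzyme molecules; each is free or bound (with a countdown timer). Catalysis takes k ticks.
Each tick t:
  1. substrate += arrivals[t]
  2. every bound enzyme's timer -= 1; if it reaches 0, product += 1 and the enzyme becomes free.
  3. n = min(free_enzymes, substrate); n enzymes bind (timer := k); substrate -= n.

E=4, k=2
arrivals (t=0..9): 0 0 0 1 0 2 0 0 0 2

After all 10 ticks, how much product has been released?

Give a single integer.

t=0: arr=0 -> substrate=0 bound=0 product=0
t=1: arr=0 -> substrate=0 bound=0 product=0
t=2: arr=0 -> substrate=0 bound=0 product=0
t=3: arr=1 -> substrate=0 bound=1 product=0
t=4: arr=0 -> substrate=0 bound=1 product=0
t=5: arr=2 -> substrate=0 bound=2 product=1
t=6: arr=0 -> substrate=0 bound=2 product=1
t=7: arr=0 -> substrate=0 bound=0 product=3
t=8: arr=0 -> substrate=0 bound=0 product=3
t=9: arr=2 -> substrate=0 bound=2 product=3

Answer: 3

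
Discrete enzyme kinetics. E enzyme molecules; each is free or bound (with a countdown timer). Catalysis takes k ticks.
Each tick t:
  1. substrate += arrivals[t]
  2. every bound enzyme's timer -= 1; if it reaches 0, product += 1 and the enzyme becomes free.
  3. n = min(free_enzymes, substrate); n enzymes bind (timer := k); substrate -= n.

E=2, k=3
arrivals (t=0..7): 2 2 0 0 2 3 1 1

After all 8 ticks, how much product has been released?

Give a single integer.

Answer: 4

Derivation:
t=0: arr=2 -> substrate=0 bound=2 product=0
t=1: arr=2 -> substrate=2 bound=2 product=0
t=2: arr=0 -> substrate=2 bound=2 product=0
t=3: arr=0 -> substrate=0 bound=2 product=2
t=4: arr=2 -> substrate=2 bound=2 product=2
t=5: arr=3 -> substrate=5 bound=2 product=2
t=6: arr=1 -> substrate=4 bound=2 product=4
t=7: arr=1 -> substrate=5 bound=2 product=4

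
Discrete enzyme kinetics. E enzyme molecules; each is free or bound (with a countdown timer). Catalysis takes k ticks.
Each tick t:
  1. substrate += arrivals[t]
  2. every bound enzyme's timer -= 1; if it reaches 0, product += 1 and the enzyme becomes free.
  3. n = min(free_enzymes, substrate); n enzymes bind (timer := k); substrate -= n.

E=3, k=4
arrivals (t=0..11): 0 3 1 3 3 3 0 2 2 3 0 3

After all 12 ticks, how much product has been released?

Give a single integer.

t=0: arr=0 -> substrate=0 bound=0 product=0
t=1: arr=3 -> substrate=0 bound=3 product=0
t=2: arr=1 -> substrate=1 bound=3 product=0
t=3: arr=3 -> substrate=4 bound=3 product=0
t=4: arr=3 -> substrate=7 bound=3 product=0
t=5: arr=3 -> substrate=7 bound=3 product=3
t=6: arr=0 -> substrate=7 bound=3 product=3
t=7: arr=2 -> substrate=9 bound=3 product=3
t=8: arr=2 -> substrate=11 bound=3 product=3
t=9: arr=3 -> substrate=11 bound=3 product=6
t=10: arr=0 -> substrate=11 bound=3 product=6
t=11: arr=3 -> substrate=14 bound=3 product=6

Answer: 6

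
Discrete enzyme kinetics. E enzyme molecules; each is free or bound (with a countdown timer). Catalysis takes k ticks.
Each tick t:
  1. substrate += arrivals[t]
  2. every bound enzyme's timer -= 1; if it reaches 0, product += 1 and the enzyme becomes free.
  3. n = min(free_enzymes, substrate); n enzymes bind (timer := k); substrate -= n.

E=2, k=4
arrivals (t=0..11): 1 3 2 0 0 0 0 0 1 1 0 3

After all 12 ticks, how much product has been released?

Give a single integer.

Answer: 4

Derivation:
t=0: arr=1 -> substrate=0 bound=1 product=0
t=1: arr=3 -> substrate=2 bound=2 product=0
t=2: arr=2 -> substrate=4 bound=2 product=0
t=3: arr=0 -> substrate=4 bound=2 product=0
t=4: arr=0 -> substrate=3 bound=2 product=1
t=5: arr=0 -> substrate=2 bound=2 product=2
t=6: arr=0 -> substrate=2 bound=2 product=2
t=7: arr=0 -> substrate=2 bound=2 product=2
t=8: arr=1 -> substrate=2 bound=2 product=3
t=9: arr=1 -> substrate=2 bound=2 product=4
t=10: arr=0 -> substrate=2 bound=2 product=4
t=11: arr=3 -> substrate=5 bound=2 product=4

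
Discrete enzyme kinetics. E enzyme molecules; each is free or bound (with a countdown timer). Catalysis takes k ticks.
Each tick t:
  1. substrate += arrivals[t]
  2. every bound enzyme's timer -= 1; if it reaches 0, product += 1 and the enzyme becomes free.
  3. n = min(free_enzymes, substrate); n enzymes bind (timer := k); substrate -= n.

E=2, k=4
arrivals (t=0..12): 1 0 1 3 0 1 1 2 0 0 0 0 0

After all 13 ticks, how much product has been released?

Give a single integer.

Answer: 5

Derivation:
t=0: arr=1 -> substrate=0 bound=1 product=0
t=1: arr=0 -> substrate=0 bound=1 product=0
t=2: arr=1 -> substrate=0 bound=2 product=0
t=3: arr=3 -> substrate=3 bound=2 product=0
t=4: arr=0 -> substrate=2 bound=2 product=1
t=5: arr=1 -> substrate=3 bound=2 product=1
t=6: arr=1 -> substrate=3 bound=2 product=2
t=7: arr=2 -> substrate=5 bound=2 product=2
t=8: arr=0 -> substrate=4 bound=2 product=3
t=9: arr=0 -> substrate=4 bound=2 product=3
t=10: arr=0 -> substrate=3 bound=2 product=4
t=11: arr=0 -> substrate=3 bound=2 product=4
t=12: arr=0 -> substrate=2 bound=2 product=5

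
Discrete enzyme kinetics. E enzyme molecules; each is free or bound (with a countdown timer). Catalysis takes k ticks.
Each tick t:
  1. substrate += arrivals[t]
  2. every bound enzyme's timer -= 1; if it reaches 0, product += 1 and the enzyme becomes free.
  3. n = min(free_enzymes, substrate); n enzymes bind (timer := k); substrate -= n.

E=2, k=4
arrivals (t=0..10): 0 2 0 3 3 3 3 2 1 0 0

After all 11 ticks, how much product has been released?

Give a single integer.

t=0: arr=0 -> substrate=0 bound=0 product=0
t=1: arr=2 -> substrate=0 bound=2 product=0
t=2: arr=0 -> substrate=0 bound=2 product=0
t=3: arr=3 -> substrate=3 bound=2 product=0
t=4: arr=3 -> substrate=6 bound=2 product=0
t=5: arr=3 -> substrate=7 bound=2 product=2
t=6: arr=3 -> substrate=10 bound=2 product=2
t=7: arr=2 -> substrate=12 bound=2 product=2
t=8: arr=1 -> substrate=13 bound=2 product=2
t=9: arr=0 -> substrate=11 bound=2 product=4
t=10: arr=0 -> substrate=11 bound=2 product=4

Answer: 4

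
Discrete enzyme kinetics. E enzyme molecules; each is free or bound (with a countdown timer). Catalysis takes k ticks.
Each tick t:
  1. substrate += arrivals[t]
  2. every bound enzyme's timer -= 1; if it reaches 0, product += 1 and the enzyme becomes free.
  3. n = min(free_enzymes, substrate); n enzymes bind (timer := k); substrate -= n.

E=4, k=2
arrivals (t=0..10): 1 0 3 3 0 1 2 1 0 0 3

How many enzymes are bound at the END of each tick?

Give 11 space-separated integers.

Answer: 1 1 3 4 3 3 3 3 1 0 3

Derivation:
t=0: arr=1 -> substrate=0 bound=1 product=0
t=1: arr=0 -> substrate=0 bound=1 product=0
t=2: arr=3 -> substrate=0 bound=3 product=1
t=3: arr=3 -> substrate=2 bound=4 product=1
t=4: arr=0 -> substrate=0 bound=3 product=4
t=5: arr=1 -> substrate=0 bound=3 product=5
t=6: arr=2 -> substrate=0 bound=3 product=7
t=7: arr=1 -> substrate=0 bound=3 product=8
t=8: arr=0 -> substrate=0 bound=1 product=10
t=9: arr=0 -> substrate=0 bound=0 product=11
t=10: arr=3 -> substrate=0 bound=3 product=11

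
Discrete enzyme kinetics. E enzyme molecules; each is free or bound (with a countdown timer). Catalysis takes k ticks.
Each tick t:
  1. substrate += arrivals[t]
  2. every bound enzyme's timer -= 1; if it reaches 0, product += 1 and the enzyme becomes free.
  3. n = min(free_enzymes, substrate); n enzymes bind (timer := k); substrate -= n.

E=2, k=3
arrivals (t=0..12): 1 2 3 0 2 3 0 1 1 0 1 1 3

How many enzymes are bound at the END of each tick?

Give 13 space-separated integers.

Answer: 1 2 2 2 2 2 2 2 2 2 2 2 2

Derivation:
t=0: arr=1 -> substrate=0 bound=1 product=0
t=1: arr=2 -> substrate=1 bound=2 product=0
t=2: arr=3 -> substrate=4 bound=2 product=0
t=3: arr=0 -> substrate=3 bound=2 product=1
t=4: arr=2 -> substrate=4 bound=2 product=2
t=5: arr=3 -> substrate=7 bound=2 product=2
t=6: arr=0 -> substrate=6 bound=2 product=3
t=7: arr=1 -> substrate=6 bound=2 product=4
t=8: arr=1 -> substrate=7 bound=2 product=4
t=9: arr=0 -> substrate=6 bound=2 product=5
t=10: arr=1 -> substrate=6 bound=2 product=6
t=11: arr=1 -> substrate=7 bound=2 product=6
t=12: arr=3 -> substrate=9 bound=2 product=7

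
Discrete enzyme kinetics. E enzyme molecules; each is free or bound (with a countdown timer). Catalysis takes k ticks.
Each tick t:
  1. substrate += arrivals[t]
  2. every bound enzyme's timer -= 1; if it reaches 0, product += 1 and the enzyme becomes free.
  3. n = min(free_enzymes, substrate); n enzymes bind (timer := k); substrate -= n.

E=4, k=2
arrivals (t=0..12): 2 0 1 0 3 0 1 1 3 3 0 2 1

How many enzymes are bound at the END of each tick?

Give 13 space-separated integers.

t=0: arr=2 -> substrate=0 bound=2 product=0
t=1: arr=0 -> substrate=0 bound=2 product=0
t=2: arr=1 -> substrate=0 bound=1 product=2
t=3: arr=0 -> substrate=0 bound=1 product=2
t=4: arr=3 -> substrate=0 bound=3 product=3
t=5: arr=0 -> substrate=0 bound=3 product=3
t=6: arr=1 -> substrate=0 bound=1 product=6
t=7: arr=1 -> substrate=0 bound=2 product=6
t=8: arr=3 -> substrate=0 bound=4 product=7
t=9: arr=3 -> substrate=2 bound=4 product=8
t=10: arr=0 -> substrate=0 bound=3 product=11
t=11: arr=2 -> substrate=0 bound=4 product=12
t=12: arr=1 -> substrate=0 bound=3 product=14

Answer: 2 2 1 1 3 3 1 2 4 4 3 4 3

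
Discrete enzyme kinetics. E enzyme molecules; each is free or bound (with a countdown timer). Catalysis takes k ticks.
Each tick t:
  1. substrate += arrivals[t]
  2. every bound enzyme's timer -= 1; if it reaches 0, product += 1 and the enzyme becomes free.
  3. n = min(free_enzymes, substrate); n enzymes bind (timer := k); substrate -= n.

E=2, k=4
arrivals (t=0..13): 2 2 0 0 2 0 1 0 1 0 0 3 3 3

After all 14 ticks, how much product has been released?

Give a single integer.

Answer: 6

Derivation:
t=0: arr=2 -> substrate=0 bound=2 product=0
t=1: arr=2 -> substrate=2 bound=2 product=0
t=2: arr=0 -> substrate=2 bound=2 product=0
t=3: arr=0 -> substrate=2 bound=2 product=0
t=4: arr=2 -> substrate=2 bound=2 product=2
t=5: arr=0 -> substrate=2 bound=2 product=2
t=6: arr=1 -> substrate=3 bound=2 product=2
t=7: arr=0 -> substrate=3 bound=2 product=2
t=8: arr=1 -> substrate=2 bound=2 product=4
t=9: arr=0 -> substrate=2 bound=2 product=4
t=10: arr=0 -> substrate=2 bound=2 product=4
t=11: arr=3 -> substrate=5 bound=2 product=4
t=12: arr=3 -> substrate=6 bound=2 product=6
t=13: arr=3 -> substrate=9 bound=2 product=6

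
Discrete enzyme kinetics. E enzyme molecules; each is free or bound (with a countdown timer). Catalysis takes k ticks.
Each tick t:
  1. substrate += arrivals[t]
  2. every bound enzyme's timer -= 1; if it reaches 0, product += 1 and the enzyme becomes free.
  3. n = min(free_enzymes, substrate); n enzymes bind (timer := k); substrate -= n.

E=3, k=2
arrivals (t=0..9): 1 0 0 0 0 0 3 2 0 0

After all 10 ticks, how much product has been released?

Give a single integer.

t=0: arr=1 -> substrate=0 bound=1 product=0
t=1: arr=0 -> substrate=0 bound=1 product=0
t=2: arr=0 -> substrate=0 bound=0 product=1
t=3: arr=0 -> substrate=0 bound=0 product=1
t=4: arr=0 -> substrate=0 bound=0 product=1
t=5: arr=0 -> substrate=0 bound=0 product=1
t=6: arr=3 -> substrate=0 bound=3 product=1
t=7: arr=2 -> substrate=2 bound=3 product=1
t=8: arr=0 -> substrate=0 bound=2 product=4
t=9: arr=0 -> substrate=0 bound=2 product=4

Answer: 4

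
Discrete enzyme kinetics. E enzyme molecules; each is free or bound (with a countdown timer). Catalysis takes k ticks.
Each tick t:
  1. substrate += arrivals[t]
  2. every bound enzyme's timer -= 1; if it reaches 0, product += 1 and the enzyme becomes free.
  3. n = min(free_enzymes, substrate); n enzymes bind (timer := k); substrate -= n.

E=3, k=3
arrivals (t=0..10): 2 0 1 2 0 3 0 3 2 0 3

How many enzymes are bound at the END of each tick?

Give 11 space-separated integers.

Answer: 2 2 3 3 3 3 3 3 3 3 3

Derivation:
t=0: arr=2 -> substrate=0 bound=2 product=0
t=1: arr=0 -> substrate=0 bound=2 product=0
t=2: arr=1 -> substrate=0 bound=3 product=0
t=3: arr=2 -> substrate=0 bound=3 product=2
t=4: arr=0 -> substrate=0 bound=3 product=2
t=5: arr=3 -> substrate=2 bound=3 product=3
t=6: arr=0 -> substrate=0 bound=3 product=5
t=7: arr=3 -> substrate=3 bound=3 product=5
t=8: arr=2 -> substrate=4 bound=3 product=6
t=9: arr=0 -> substrate=2 bound=3 product=8
t=10: arr=3 -> substrate=5 bound=3 product=8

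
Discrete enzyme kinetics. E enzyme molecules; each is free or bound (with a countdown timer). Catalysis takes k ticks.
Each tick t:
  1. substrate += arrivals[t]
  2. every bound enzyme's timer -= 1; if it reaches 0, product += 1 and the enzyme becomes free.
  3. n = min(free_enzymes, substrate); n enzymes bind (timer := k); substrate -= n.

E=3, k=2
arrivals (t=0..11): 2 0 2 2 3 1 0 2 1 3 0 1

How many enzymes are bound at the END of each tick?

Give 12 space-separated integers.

Answer: 2 2 2 3 3 3 3 3 3 3 3 3

Derivation:
t=0: arr=2 -> substrate=0 bound=2 product=0
t=1: arr=0 -> substrate=0 bound=2 product=0
t=2: arr=2 -> substrate=0 bound=2 product=2
t=3: arr=2 -> substrate=1 bound=3 product=2
t=4: arr=3 -> substrate=2 bound=3 product=4
t=5: arr=1 -> substrate=2 bound=3 product=5
t=6: arr=0 -> substrate=0 bound=3 product=7
t=7: arr=2 -> substrate=1 bound=3 product=8
t=8: arr=1 -> substrate=0 bound=3 product=10
t=9: arr=3 -> substrate=2 bound=3 product=11
t=10: arr=0 -> substrate=0 bound=3 product=13
t=11: arr=1 -> substrate=0 bound=3 product=14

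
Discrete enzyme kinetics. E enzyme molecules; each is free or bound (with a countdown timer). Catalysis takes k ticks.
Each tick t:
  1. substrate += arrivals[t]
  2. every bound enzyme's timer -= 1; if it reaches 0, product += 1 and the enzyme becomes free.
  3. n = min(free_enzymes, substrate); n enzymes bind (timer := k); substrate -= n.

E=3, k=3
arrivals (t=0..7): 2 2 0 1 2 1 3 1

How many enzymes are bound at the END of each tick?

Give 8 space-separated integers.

t=0: arr=2 -> substrate=0 bound=2 product=0
t=1: arr=2 -> substrate=1 bound=3 product=0
t=2: arr=0 -> substrate=1 bound=3 product=0
t=3: arr=1 -> substrate=0 bound=3 product=2
t=4: arr=2 -> substrate=1 bound=3 product=3
t=5: arr=1 -> substrate=2 bound=3 product=3
t=6: arr=3 -> substrate=3 bound=3 product=5
t=7: arr=1 -> substrate=3 bound=3 product=6

Answer: 2 3 3 3 3 3 3 3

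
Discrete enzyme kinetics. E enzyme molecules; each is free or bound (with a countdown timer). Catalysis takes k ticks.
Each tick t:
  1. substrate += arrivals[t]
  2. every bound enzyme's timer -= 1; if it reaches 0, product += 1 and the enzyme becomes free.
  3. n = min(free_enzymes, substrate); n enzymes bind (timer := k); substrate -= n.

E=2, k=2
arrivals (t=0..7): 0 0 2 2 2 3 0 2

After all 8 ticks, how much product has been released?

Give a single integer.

Answer: 4

Derivation:
t=0: arr=0 -> substrate=0 bound=0 product=0
t=1: arr=0 -> substrate=0 bound=0 product=0
t=2: arr=2 -> substrate=0 bound=2 product=0
t=3: arr=2 -> substrate=2 bound=2 product=0
t=4: arr=2 -> substrate=2 bound=2 product=2
t=5: arr=3 -> substrate=5 bound=2 product=2
t=6: arr=0 -> substrate=3 bound=2 product=4
t=7: arr=2 -> substrate=5 bound=2 product=4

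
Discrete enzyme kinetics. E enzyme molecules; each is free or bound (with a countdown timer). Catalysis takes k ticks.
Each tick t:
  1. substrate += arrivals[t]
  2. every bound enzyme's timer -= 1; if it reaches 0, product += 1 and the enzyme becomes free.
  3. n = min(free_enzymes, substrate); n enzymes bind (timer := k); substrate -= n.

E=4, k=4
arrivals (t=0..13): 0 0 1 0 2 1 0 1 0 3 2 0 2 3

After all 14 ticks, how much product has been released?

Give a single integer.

t=0: arr=0 -> substrate=0 bound=0 product=0
t=1: arr=0 -> substrate=0 bound=0 product=0
t=2: arr=1 -> substrate=0 bound=1 product=0
t=3: arr=0 -> substrate=0 bound=1 product=0
t=4: arr=2 -> substrate=0 bound=3 product=0
t=5: arr=1 -> substrate=0 bound=4 product=0
t=6: arr=0 -> substrate=0 bound=3 product=1
t=7: arr=1 -> substrate=0 bound=4 product=1
t=8: arr=0 -> substrate=0 bound=2 product=3
t=9: arr=3 -> substrate=0 bound=4 product=4
t=10: arr=2 -> substrate=2 bound=4 product=4
t=11: arr=0 -> substrate=1 bound=4 product=5
t=12: arr=2 -> substrate=3 bound=4 product=5
t=13: arr=3 -> substrate=3 bound=4 product=8

Answer: 8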